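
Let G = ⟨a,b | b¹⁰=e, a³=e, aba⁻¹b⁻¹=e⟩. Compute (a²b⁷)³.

Compute successive powers of (a²b⁷), reducing at each step:
  (a²b⁷)²: (a²b⁷) · a² = ab⁷;   (ab⁷) · b⁷ = ab⁴
  (a²b⁷)³: (ab⁴) · a² = b⁴;   (b⁴) · b⁷ = b

Answer: b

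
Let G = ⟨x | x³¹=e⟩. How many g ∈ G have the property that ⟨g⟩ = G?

G is cyclic of order 31. An element generates G iff its order is 31, and a cyclic group of order 31 has exactly φ(31) = 30 such elements.

Answer: 30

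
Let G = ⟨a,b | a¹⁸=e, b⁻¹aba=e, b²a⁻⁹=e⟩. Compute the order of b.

Compute successive powers until reaching e:
  b¹ = b, b² = a⁹, b³ = b⁻¹, b⁴ = e.
The smallest positive k with bᵏ = e is 4.

Answer: 4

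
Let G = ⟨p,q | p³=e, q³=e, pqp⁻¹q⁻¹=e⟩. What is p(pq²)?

Compute p · (pq²) by multiplying left to right and reducing via the relations at each step:
  p · p = p²
  (p²) · q² = p²q²

Answer: p²q²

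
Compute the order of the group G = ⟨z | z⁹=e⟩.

G is generated by a single element, so G is cyclic. The relator gives z⁹ = e and no smaller power is forced to be e, so the 9 powers {e, z, z², z³, z⁴, z⁵, z⁶, z⁷, z⁸} are distinct. Hence |G| = 9.

Answer: 9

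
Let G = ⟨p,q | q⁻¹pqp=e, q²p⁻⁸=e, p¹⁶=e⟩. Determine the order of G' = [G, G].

G' = [G, G] is generated by all commutators. The generator-pair commutators are: [p, q] = p².
The subgroup they normally generate is {e, p², p⁴, p⁶, p⁸, p¹⁰, p¹², p¹⁴}, of order 8.
Check: |G/G'| = 32/8 = 4 is the order of the abelianisation.

Answer: 8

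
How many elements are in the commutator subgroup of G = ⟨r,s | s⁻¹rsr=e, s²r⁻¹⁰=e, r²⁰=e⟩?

G' = [G, G] is generated by all commutators. The generator-pair commutators are: [r, s] = r².
The subgroup they normally generate is {e, r², r⁴, r⁶, r⁸, r¹⁰, r¹², r¹⁴, r¹⁶, r¹⁸}, of order 10.
Check: |G/G'| = 40/10 = 4 is the order of the abelianisation.

Answer: 10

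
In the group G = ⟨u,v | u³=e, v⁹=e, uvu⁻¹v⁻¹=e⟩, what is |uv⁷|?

Compute successive powers until reaching e:
  (uv⁷)¹ = uv⁷, (uv⁷)² = u²v⁵, (uv⁷)³ = v³, (uv⁷)⁴ = uv, (uv⁷)⁵ = u²v⁸, (uv⁷)⁶ = v⁶, (uv⁷)⁷ = uv⁴, (uv⁷)⁸ = u²v², (uv⁷)⁹ = e.
The smallest positive k with (uv⁷)ᵏ = e is 9.

Answer: 9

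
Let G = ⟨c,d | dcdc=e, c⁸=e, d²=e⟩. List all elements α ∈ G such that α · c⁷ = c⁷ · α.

⟨c⁷⟩ ⊆ C_G(c⁷) since powers of c⁷ commute with c⁷; so |C_G(c⁷)| ≥ |⟨c⁷⟩| = 8.
By orbit–stabilizer, |C_G(c⁷)| = |G| / |conj. class of c⁷| = 16 / 2 = 8.
The 8 elements commuting with c⁷ are {e, c, c², c³, c⁴, c⁵, c⁶, c⁷}.

Answer: {e, c, c², c³, c⁴, c⁵, c⁶, c⁷}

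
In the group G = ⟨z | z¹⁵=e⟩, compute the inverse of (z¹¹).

The order of (z¹¹) is 15 (smallest k with (z¹¹)ᵏ = e), so (z¹¹)⁻¹ = (z¹¹)¹⁴ = z⁴.
Check: (z¹¹) · (z⁴) → (z¹¹) · z⁴ = e, giving e as required.

Answer: z⁴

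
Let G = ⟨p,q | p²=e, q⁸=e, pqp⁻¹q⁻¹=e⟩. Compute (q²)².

Compute successive powers of (q²), reducing at each step:
  (q²)²: (q²) · q² = q⁴

Answer: q⁴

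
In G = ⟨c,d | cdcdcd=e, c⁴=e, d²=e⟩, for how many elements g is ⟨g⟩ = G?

⟨g⟩ = G would require ord(g) = |G| = 24, but the maximum element order in G is 4 < 24. So G is not cyclic and no single element generates it: the count is 0.

Answer: 0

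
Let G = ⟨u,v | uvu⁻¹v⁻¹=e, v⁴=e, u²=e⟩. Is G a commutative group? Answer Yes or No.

Each pair of generators commutes: u·v = uv = v·u. Since the generators pairwise commute, every element of G commutes with every other, so G is abelian.

Answer: Yes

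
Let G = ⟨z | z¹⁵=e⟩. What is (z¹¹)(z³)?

Compute (z¹¹) · (z³) by multiplying left to right and reducing via the relations at each step:
  (z¹¹) · z³ = z¹⁴

Answer: z¹⁴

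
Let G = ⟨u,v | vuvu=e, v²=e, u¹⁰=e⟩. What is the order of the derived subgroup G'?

G' = [G, G] is generated by all commutators. The generator-pair commutators are: [u, v] = u².
The subgroup they normally generate is {e, u², u⁴, u⁶, u⁸}, of order 5.
Check: |G/G'| = 20/5 = 4 is the order of the abelianisation.

Answer: 5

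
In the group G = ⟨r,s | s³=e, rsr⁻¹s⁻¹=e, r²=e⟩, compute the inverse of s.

The order of s is 3 (smallest k with sᵏ = e), so s⁻¹ = s² = s².
Check: s · (s²) → s · s² = e, giving e as required.

Answer: s²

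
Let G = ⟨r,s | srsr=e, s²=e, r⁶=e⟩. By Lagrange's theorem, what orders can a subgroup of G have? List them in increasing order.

|G| = 12 = 2² · 3. By Lagrange's theorem the order of any subgroup divides 12; the divisors of 12 are 1, 2, 3, 4, 6, 12.

Answer: 1, 2, 3, 4, 6, 12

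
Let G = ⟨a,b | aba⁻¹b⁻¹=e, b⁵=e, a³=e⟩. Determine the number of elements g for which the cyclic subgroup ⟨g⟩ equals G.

G is cyclic of order 15. An element generates G iff its order is 15, and a cyclic group of order 15 has exactly φ(15) = 8 such elements.

Answer: 8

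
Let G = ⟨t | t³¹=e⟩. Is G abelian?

G has a single generator, so G is cyclic and hence abelian.

Answer: Yes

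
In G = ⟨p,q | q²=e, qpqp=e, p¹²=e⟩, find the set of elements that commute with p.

⟨p⟩ ⊆ C_G(p) since powers of p commute with p; so |C_G(p)| ≥ |⟨p⟩| = 12.
By orbit–stabilizer, |C_G(p)| = |G| / |conj. class of p| = 24 / 2 = 12.
The 12 elements commuting with p are {e, p, p², p³, p⁴, p⁵, p⁶, p⁷, p⁸, p⁹, p¹⁰, p¹¹}.

Answer: {e, p, p², p³, p⁴, p⁵, p⁶, p⁷, p⁸, p⁹, p¹⁰, p¹¹}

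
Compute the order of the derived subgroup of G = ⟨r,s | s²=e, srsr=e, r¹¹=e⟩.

G' = [G, G] is generated by all commutators. The generator-pair commutators are: [r, s] = r².
The subgroup they normally generate is {e, r, r², r³, r⁴, r⁵, r⁶, r⁷, r⁸, r⁹, r¹⁰}, of order 11.
Check: |G/G'| = 22/11 = 2 is the order of the abelianisation.

Answer: 11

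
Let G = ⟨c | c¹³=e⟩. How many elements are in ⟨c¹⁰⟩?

|⟨c¹⁰⟩| equals the order of c¹⁰. Compute successive powers until reaching e:
  (c¹⁰)¹ = c¹⁰, (c¹⁰)² = c⁷, (c¹⁰)³ = c⁴, (c¹⁰)⁴ = c, (c¹⁰)⁵ = c¹¹, (c¹⁰)⁶ = c⁸, (c¹⁰)⁷ = c⁵, (c¹⁰)⁸ = c², (c¹⁰)⁹ = c¹², (c¹⁰)¹⁰ = c⁹, (c¹⁰)¹¹ = c⁶, (c¹⁰)¹² = c³, (c¹⁰)¹³ = e.
The smallest positive k with (c¹⁰)ᵏ = e is 13, so |⟨c¹⁰⟩| = 13.

Answer: 13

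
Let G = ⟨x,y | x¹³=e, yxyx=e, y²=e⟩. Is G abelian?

x·y = xy but y·x = x¹²y, so x·y ≠ y·x and G is not abelian.

Answer: No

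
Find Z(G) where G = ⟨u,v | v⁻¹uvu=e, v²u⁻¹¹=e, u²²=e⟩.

An element z ∈ Z(G) iff z commutes with every generator.
For example u¹¹ is central: (u¹¹)·u = u¹² = u·(u¹¹); (u¹¹)·v = v⁻¹ = v·(u¹¹).
Whereas u ∉ Z(G) since u·v = uv ≠ u¹⁰v⁻¹ = v·u.
Checking each of the 44 elements this way gives Z(G) = {e, u¹¹}, of order 2.

Answer: {e, u¹¹}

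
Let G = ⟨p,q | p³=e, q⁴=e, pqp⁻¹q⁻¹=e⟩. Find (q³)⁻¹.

The order of (q³) is 4 (smallest k with (q³)ᵏ = e), so (q³)⁻¹ = (q³)³ = q.
Check: (q³) · q → (q³) · q = e, giving e as required.

Answer: q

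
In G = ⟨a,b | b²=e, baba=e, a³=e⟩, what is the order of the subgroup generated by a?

|⟨a⟩| equals the order of a. Compute successive powers until reaching e:
  a¹ = a, a² = a², a³ = e.
The smallest positive k with aᵏ = e is 3, so |⟨a⟩| = 3.

Answer: 3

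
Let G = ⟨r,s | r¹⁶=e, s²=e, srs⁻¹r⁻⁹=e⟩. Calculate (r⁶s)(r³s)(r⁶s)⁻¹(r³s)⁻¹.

[(r⁶s), (r³s)] = (r⁶s)·(r³s)·(r⁶s)⁻¹·(r³s)⁻¹.
  (r⁶s) · (r³s) = r
  r · (r¹⁰s) = r¹¹s
  (r¹¹s) · (r⁵s) = r⁸

Answer: r⁸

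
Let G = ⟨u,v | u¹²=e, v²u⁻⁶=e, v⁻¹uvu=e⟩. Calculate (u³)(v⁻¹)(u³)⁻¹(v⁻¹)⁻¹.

[(u³), (v⁻¹)] = (u³)·(v⁻¹)·(u³)⁻¹·(v⁻¹)⁻¹.
  (u³) · (v⁻¹) = u³v⁻¹
  (u³v⁻¹) · (u⁹) = v
  v · v = u⁶

Answer: u⁶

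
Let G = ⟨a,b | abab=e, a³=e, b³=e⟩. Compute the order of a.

Compute successive powers until reaching e:
  a¹ = a, a² = a², a³ = e.
The smallest positive k with aᵏ = e is 3.

Answer: 3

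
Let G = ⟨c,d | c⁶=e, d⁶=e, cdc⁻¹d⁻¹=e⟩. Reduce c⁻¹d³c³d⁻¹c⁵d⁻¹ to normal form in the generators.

Multiply left to right, reducing at each step:
  (c⁵) · d³ = c⁵d³
  (c⁵d³) · c³ = c²d³
  (c²d³) · d⁻¹ = c²d²
  (c²d²) · c⁵ = cd²
  (cd²) · d⁻¹ = cd

Answer: cd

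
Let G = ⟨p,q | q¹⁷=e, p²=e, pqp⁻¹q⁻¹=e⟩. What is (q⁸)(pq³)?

Compute (q⁸) · (pq³) by multiplying left to right and reducing via the relations at each step:
  (q⁸) · p = pq⁸
  (pq⁸) · q³ = pq¹¹

Answer: pq¹¹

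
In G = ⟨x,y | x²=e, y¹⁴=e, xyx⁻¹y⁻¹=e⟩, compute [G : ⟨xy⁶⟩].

First find ord(xy⁶) by computing successive powers:
  (xy⁶)¹ = xy⁶, (xy⁶)² = y¹², (xy⁶)³ = xy⁴, (xy⁶)⁴ = y¹⁰, (xy⁶)⁵ = xy², (xy⁶)⁶ = y⁸, (xy⁶)⁷ = x, (xy⁶)⁸ = y⁶, (xy⁶)⁹ = xy¹², (xy⁶)¹⁰ = y⁴, (xy⁶)¹¹ = xy¹⁰, (xy⁶)¹² = y², (xy⁶)¹³ = xy⁸, (xy⁶)¹⁴ = e.
So |⟨xy⁶⟩| = ord(xy⁶) = 14. With |G| = 28, by Lagrange [G : ⟨xy⁶⟩] = 28/14 = 2.

Answer: 2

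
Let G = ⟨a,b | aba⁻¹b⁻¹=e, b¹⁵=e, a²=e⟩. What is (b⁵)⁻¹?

The order of (b⁵) is 3 (smallest k with (b⁵)ᵏ = e), so (b⁵)⁻¹ = (b⁵)² = b¹⁰.
Check: (b⁵) · (b¹⁰) → (b⁵) · b¹⁰ = e, giving e as required.

Answer: b¹⁰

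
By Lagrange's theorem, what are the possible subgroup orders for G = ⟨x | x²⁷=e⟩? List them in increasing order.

|G| = 27 = 3³. By Lagrange's theorem the order of any subgroup divides 27; the divisors of 27 are 1, 3, 9, 27.

Answer: 1, 3, 9, 27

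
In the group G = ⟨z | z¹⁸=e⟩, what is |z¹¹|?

Compute successive powers until reaching e:
  (z¹¹)¹ = z¹¹, (z¹¹)² = z⁴, (z¹¹)³ = z¹⁵, (z¹¹)⁴ = z⁸, (z¹¹)⁵ = z, (z¹¹)⁶ = z¹², (z¹¹)⁷ = z⁵, (z¹¹)⁸ = z¹⁶, (z¹¹)⁹ = z⁹, (z¹¹)¹⁰ = z², (z¹¹)¹¹ = z¹³, (z¹¹)¹² = z⁶, (z¹¹)¹³ = z¹⁷, (z¹¹)¹⁴ = z¹⁰, (z¹¹)¹⁵ = z³, (z¹¹)¹⁶ = z¹⁴, (z¹¹)¹⁷ = z⁷, (z¹¹)¹⁸ = e.
The smallest positive k with (z¹¹)ᵏ = e is 18.

Answer: 18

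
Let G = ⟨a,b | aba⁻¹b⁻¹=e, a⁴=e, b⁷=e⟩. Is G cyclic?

|G| = 28. The element ab has order 28 (its powers give 28 distinct elements), so ⟨ab⟩ = G and G is cyclic.

Answer: Yes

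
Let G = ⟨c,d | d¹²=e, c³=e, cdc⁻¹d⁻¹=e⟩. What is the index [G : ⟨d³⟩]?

First find ord(d³) by computing successive powers:
  (d³)¹ = d³, (d³)² = d⁶, (d³)³ = d⁹, (d³)⁴ = e.
So |⟨d³⟩| = ord(d³) = 4. With |G| = 36, by Lagrange [G : ⟨d³⟩] = 36/4 = 9.

Answer: 9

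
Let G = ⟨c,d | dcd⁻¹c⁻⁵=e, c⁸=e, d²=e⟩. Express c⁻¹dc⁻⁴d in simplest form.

Multiply left to right, reducing at each step:
  (c⁷) · d = c⁷d
  (c⁷d) · c⁻⁴ = c³d
  (c³d) · d = c³

Answer: c³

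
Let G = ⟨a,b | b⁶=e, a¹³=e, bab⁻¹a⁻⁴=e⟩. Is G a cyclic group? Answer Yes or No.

Every cyclic group is abelian. But a·b = ab while b·a = a⁴b, so a·b ≠ b·a and G is not abelian. Hence G is not cyclic.

Answer: No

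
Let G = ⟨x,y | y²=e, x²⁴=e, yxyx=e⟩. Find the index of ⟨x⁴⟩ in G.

First find ord(x⁴) by computing successive powers:
  (x⁴)¹ = x⁴, (x⁴)² = x⁸, (x⁴)³ = x¹², (x⁴)⁴ = x¹⁶, (x⁴)⁵ = x²⁰, (x⁴)⁶ = e.
So |⟨x⁴⟩| = ord(x⁴) = 6. With |G| = 48, by Lagrange [G : ⟨x⁴⟩] = 48/6 = 8.

Answer: 8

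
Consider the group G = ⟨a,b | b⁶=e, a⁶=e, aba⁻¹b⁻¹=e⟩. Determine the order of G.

Enumerate words in the generators, reducing via the relations: the distinct elements are
  {a, b, e, ab, a², a³, a⁴, a⁵, b², b³, b⁴, b⁵, ab², ab³, ab⁴, ab⁵, a²b, a³b, a⁴b, a⁵b, a²b², a²b³, a²b⁴, a²b⁵, a³b², a³b³, a³b⁴, a³b⁵, a⁴b², a⁴b³, a⁴b⁴, a⁴b⁵, a⁵b², a⁵b³, a⁵b⁴, a⁵b⁵}.
No further products give new elements, so |G| = 36.

Answer: 36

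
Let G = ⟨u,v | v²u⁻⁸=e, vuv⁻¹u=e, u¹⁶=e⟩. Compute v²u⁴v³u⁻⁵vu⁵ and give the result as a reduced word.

Multiply left to right, reducing at each step:
  (u⁸) · u⁴ = u¹²
  (u¹²) · v³ = u⁴v
  (u⁴v) · u⁻⁵ = uv⁻¹
  (uv⁻¹) · v = u
  u · u⁵ = u⁶

Answer: u⁶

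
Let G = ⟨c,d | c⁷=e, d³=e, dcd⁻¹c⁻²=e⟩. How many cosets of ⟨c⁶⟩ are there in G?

First find ord(c⁶) by computing successive powers:
  (c⁶)¹ = c⁶, (c⁶)² = c⁵, (c⁶)³ = c⁴, (c⁶)⁴ = c³, (c⁶)⁵ = c², (c⁶)⁶ = c, (c⁶)⁷ = e.
So |⟨c⁶⟩| = ord(c⁶) = 7. With |G| = 21, by Lagrange [G : ⟨c⁶⟩] = 21/7 = 3.

Answer: 3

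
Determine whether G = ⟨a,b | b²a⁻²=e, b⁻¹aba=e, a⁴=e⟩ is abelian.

a·b = ab but b·a = ab⁻¹, so a·b ≠ b·a and G is not abelian.

Answer: No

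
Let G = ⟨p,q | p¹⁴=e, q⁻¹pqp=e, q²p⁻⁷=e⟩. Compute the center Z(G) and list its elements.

An element z ∈ Z(G) iff z commutes with every generator.
For example p⁷ is central: (p⁷)·p = p⁸ = p·(p⁷); (p⁷)·q = q⁻¹ = q·(p⁷).
Whereas p ∉ Z(G) since p·q = pq ≠ p⁶q⁻¹ = q·p.
Checking each of the 28 elements this way gives Z(G) = {e, p⁷}, of order 2.

Answer: {e, p⁷}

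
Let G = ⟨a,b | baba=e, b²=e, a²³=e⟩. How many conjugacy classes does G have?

The conjugacy classes (representative and size) are:
  [e] (size 1), [a] (size 2), [a²¹] (size 2), [a²⁰] (size 2), [a⁴] (size 2), [a¹⁸] (size 2), [a⁶] (size 2), [a¹⁶] (size 2), [a⁸] (size 2), [a⁹] (size 2), [a¹⁰] (size 2), [a¹²] (size 2), [a¹⁸b] (size 23).
Class equation: 1 + 2 + 2 + 2 + 2 + 2 + 2 + 2 + 2 + 2 + 2 + 2 + 23 = 46 = |G|. So G has 13 conjugacy classes.

Answer: 13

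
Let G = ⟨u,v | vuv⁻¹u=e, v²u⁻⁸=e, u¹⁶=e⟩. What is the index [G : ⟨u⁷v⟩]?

First find ord(u⁷v) by computing successive powers:
  (u⁷v)¹ = u⁷v, (u⁷v)² = u⁸, (u⁷v)³ = u⁷v⁻¹, (u⁷v)⁴ = e.
So |⟨u⁷v⟩| = ord(u⁷v) = 4. With |G| = 32, by Lagrange [G : ⟨u⁷v⟩] = 32/4 = 8.

Answer: 8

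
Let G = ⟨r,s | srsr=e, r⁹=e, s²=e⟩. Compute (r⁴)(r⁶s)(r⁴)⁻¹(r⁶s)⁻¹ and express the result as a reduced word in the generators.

[(r⁴), (r⁶s)] = (r⁴)·(r⁶s)·(r⁴)⁻¹·(r⁶s)⁻¹.
  (r⁴) · (r⁶s) = rs
  (rs) · (r⁵) = r⁵s
  (r⁵s) · (r⁶s) = r⁸

Answer: r⁸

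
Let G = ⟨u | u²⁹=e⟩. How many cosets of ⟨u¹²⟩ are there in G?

First find ord(u¹²) by computing successive powers:
  (u¹²)¹ = u¹², (u¹²)² = u²⁴, (u¹²)³ = u⁷, (u¹²)⁴ = u¹⁹, (u¹²)⁵ = u², (u¹²)⁶ = u¹⁴, (u¹²)⁷ = u²⁶, (u¹²)⁸ = u⁹, (u¹²)⁹ = u²¹, (u¹²)¹⁰ = u⁴, (u¹²)¹¹ = u¹⁶, (u¹²)¹² = u²⁸, (u¹²)¹³ = u¹¹, (u¹²)¹⁴ = u²³, (u¹²)¹⁵ = u⁶, (u¹²)¹⁶ = u¹⁸, (u¹²)¹⁷ = u, (u¹²)¹⁸ = u¹³, (u¹²)¹⁹ = u²⁵, (u¹²)²⁰ = u⁸, (u¹²)²¹ = u²⁰, (u¹²)²² = u³, (u¹²)²³ = u¹⁵, (u¹²)²⁴ = u²⁷, (u¹²)²⁵ = u¹⁰, (u¹²)²⁶ = u²², (u¹²)²⁷ = u⁵, (u¹²)²⁸ = u¹⁷, (u¹²)²⁹ = e.
So |⟨u¹²⟩| = ord(u¹²) = 29. With |G| = 29, by Lagrange [G : ⟨u¹²⟩] = 29/29 = 1.

Answer: 1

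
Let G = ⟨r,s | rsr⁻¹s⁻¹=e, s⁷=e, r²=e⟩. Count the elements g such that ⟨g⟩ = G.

G is cyclic of order 14. An element generates G iff its order is 14, and a cyclic group of order 14 has exactly φ(14) = 6 such elements.

Answer: 6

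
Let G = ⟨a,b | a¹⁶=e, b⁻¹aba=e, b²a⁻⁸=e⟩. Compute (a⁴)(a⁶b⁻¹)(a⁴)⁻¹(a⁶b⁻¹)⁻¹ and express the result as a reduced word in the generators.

[(a⁴), (a⁶b⁻¹)] = (a⁴)·(a⁶b⁻¹)·(a⁴)⁻¹·(a⁶b⁻¹)⁻¹.
  (a⁴) · (a⁶b⁻¹) = a²b
  (a²b) · (a¹²) = a⁶b
  (a⁶b) · (a⁶b) = a⁸

Answer: a⁸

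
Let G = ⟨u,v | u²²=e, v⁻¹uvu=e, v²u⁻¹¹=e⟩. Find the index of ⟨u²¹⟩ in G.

First find ord(u²¹) by computing successive powers:
  (u²¹)¹ = u²¹, (u²¹)² = u²⁰, (u²¹)³ = u¹⁹, (u²¹)⁴ = u¹⁸, (u²¹)⁵ = u¹⁷, (u²¹)⁶ = u¹⁶, (u²¹)⁷ = u¹⁵, (u²¹)⁸ = u¹⁴, (u²¹)⁹ = u¹³, (u²¹)¹⁰ = u¹², (u²¹)¹¹ = u¹¹, (u²¹)¹² = u¹⁰, (u²¹)¹³ = u⁹, (u²¹)¹⁴ = u⁸, (u²¹)¹⁵ = u⁷, (u²¹)¹⁶ = u⁶, (u²¹)¹⁷ = u⁵, (u²¹)¹⁸ = u⁴, (u²¹)¹⁹ = u³, (u²¹)²⁰ = u², (u²¹)²¹ = u, (u²¹)²² = e.
So |⟨u²¹⟩| = ord(u²¹) = 22. With |G| = 44, by Lagrange [G : ⟨u²¹⟩] = 44/22 = 2.

Answer: 2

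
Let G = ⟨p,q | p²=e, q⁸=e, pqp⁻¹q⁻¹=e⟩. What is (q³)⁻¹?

The order of (q³) is 8 (smallest k with (q³)ᵏ = e), so (q³)⁻¹ = (q³)⁷ = q⁵.
Check: (q³) · (q⁵) → (q³) · q⁵ = e, giving e as required.

Answer: q⁵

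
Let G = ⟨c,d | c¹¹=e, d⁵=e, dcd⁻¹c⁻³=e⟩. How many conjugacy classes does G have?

The conjugacy classes (representative and size) are:
  [e] (size 1), [c³] (size 5), [c⁶] (size 5), [c⁷d] (size 11), [c⁹d²] (size 11), [c⁷d³] (size 11), [c⁷d⁴] (size 11).
Class equation: 1 + 5 + 5 + 11 + 11 + 11 + 11 = 55 = |G|. So G has 7 conjugacy classes.

Answer: 7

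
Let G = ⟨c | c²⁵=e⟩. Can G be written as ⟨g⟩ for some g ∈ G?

|G| = 25. The element c has order 25 (its powers give 25 distinct elements), so ⟨c⟩ = G and G is cyclic.

Answer: Yes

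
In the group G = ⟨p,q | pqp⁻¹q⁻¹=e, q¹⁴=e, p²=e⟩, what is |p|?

Compute successive powers until reaching e:
  p¹ = p, p² = e.
The smallest positive k with pᵏ = e is 2.

Answer: 2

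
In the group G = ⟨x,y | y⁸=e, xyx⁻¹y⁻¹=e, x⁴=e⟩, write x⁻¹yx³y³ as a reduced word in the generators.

Multiply left to right, reducing at each step:
  (x³) · y = x³y
  (x³y) · x³ = x²y
  (x²y) · y³ = x²y⁴

Answer: x²y⁴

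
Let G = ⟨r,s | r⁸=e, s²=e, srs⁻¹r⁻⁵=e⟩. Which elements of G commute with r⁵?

⟨r⁵⟩ ⊆ C_G(r⁵) since powers of r⁵ commute with r⁵; so |C_G(r⁵)| ≥ |⟨r⁵⟩| = 8.
By orbit–stabilizer, |C_G(r⁵)| = |G| / |conj. class of r⁵| = 16 / 2 = 8.
The 8 elements commuting with r⁵ are {e, r, r², r³, r⁴, r⁵, r⁶, r⁷}.

Answer: {e, r, r², r³, r⁴, r⁵, r⁶, r⁷}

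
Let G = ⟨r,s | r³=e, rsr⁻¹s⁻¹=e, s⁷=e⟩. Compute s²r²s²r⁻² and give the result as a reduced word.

Multiply left to right, reducing at each step:
  (s²) · r² = r²s²
  (r²s²) · s² = r²s⁴
  (r²s⁴) · r⁻² = s⁴

Answer: s⁴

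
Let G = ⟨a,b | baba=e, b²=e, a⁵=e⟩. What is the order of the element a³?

Compute successive powers until reaching e:
  (a³)¹ = a³, (a³)² = a, (a³)³ = a⁴, (a³)⁴ = a², (a³)⁵ = e.
The smallest positive k with (a³)ᵏ = e is 5.

Answer: 5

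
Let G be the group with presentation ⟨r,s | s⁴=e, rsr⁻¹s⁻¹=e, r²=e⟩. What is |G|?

Enumerate words in the generators, reducing via the relations: the distinct elements are
  {e, r, s, rs, s², s³, rs², rs³}.
No further products give new elements, so |G| = 8.

Answer: 8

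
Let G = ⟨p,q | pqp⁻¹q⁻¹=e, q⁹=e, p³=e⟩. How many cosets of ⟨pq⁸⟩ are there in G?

First find ord(pq⁸) by computing successive powers:
  (pq⁸)¹ = pq⁸, (pq⁸)² = p²q⁷, (pq⁸)³ = q⁶, (pq⁸)⁴ = pq⁵, (pq⁸)⁵ = p²q⁴, (pq⁸)⁶ = q³, (pq⁸)⁷ = pq², (pq⁸)⁸ = p²q, (pq⁸)⁹ = e.
So |⟨pq⁸⟩| = ord(pq⁸) = 9. With |G| = 27, by Lagrange [G : ⟨pq⁸⟩] = 27/9 = 3.

Answer: 3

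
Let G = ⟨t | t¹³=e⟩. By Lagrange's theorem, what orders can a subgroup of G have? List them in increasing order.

|G| = 13 = 13. By Lagrange's theorem the order of any subgroup divides 13; the divisors of 13 are 1, 13.

Answer: 1, 13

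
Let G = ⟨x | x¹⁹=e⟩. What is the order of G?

G is generated by a single element, so G is cyclic. The relator gives x¹⁹ = e and no smaller power is forced to be e, so the 19 powers {e, x, x², x³, x⁴, x⁵, x⁶, x⁷, x⁸, x⁹, x¹², x¹³, x¹¹, x¹⁰, x¹⁴, x¹⁵, x¹⁶, x¹⁷, x¹⁸} are distinct. Hence |G| = 19.

Answer: 19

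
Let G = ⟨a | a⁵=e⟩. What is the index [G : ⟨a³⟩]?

First find ord(a³) by computing successive powers:
  (a³)¹ = a³, (a³)² = a, (a³)³ = a⁴, (a³)⁴ = a², (a³)⁵ = e.
So |⟨a³⟩| = ord(a³) = 5. With |G| = 5, by Lagrange [G : ⟨a³⟩] = 5/5 = 1.

Answer: 1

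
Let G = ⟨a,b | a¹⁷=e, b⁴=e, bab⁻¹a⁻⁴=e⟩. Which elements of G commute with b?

⟨b⟩ ⊆ C_G(b) since powers of b commute with b; so |C_G(b)| ≥ |⟨b⟩| = 4.
By orbit–stabilizer, |C_G(b)| = |G| / |conj. class of b| = 68 / 17 = 4.
The 4 elements commuting with b are {e, b, b², b³}.

Answer: {e, b, b², b³}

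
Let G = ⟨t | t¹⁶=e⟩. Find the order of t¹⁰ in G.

Compute successive powers until reaching e:
  (t¹⁰)¹ = t¹⁰, (t¹⁰)² = t⁴, (t¹⁰)³ = t¹⁴, (t¹⁰)⁴ = t⁸, (t¹⁰)⁵ = t², (t¹⁰)⁶ = t¹², (t¹⁰)⁷ = t⁶, (t¹⁰)⁸ = e.
The smallest positive k with (t¹⁰)ᵏ = e is 8.

Answer: 8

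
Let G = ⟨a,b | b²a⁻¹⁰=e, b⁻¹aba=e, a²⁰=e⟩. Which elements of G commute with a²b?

⟨a²b⟩ ⊆ C_G(a²b) since powers of a²b commute with a²b; so |C_G(a²b)| ≥ |⟨a²b⟩| = 4.
By orbit–stabilizer, |C_G(a²b)| = |G| / |conj. class of a²b| = 40 / 10 = 4.
The 4 elements commuting with a²b are {e, a¹⁰, a²b, a²b⁻¹}.

Answer: {e, a¹⁰, a²b, a²b⁻¹}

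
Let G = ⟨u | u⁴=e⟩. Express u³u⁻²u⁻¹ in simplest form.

Multiply left to right, reducing at each step:
  (u³) · u⁻² = u
  u · u⁻¹ = e

Answer: e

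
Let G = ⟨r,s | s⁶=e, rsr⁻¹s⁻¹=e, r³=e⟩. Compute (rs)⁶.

Compute successive powers of (rs), reducing at each step:
  (rs)²: (rs) · r = r²s;   (r²s) · s = r²s²
  (rs)³: (r²s²) · r = s²;   (s²) · s = s³
  (rs)⁴: (s³) · r = rs³;   (rs³) · s = rs⁴
  (rs)⁵: (rs⁴) · r = r²s⁴;   (r²s⁴) · s = r²s⁵
  (rs)⁶: (r²s⁵) · r = s⁵;   (s⁵) · s = e

Answer: e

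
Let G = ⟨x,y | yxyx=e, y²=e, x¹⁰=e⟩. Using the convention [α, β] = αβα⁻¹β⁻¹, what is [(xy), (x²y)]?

[(xy), (x²y)] = (xy)·(x²y)·(xy)⁻¹·(x²y)⁻¹.
  (xy) · (x²y) = x⁹
  (x⁹) · (xy) = y
  y · (x²y) = x⁸

Answer: x⁸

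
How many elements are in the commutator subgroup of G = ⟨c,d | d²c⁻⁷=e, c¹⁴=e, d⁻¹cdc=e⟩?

G' = [G, G] is generated by all commutators. The generator-pair commutators are: [c, d] = c².
The subgroup they normally generate is {e, c², c⁴, c⁶, c⁸, c¹⁰, c¹²}, of order 7.
Check: |G/G'| = 28/7 = 4 is the order of the abelianisation.

Answer: 7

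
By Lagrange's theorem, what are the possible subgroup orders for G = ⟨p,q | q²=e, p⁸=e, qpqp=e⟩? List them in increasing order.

|G| = 16 = 2⁴. By Lagrange's theorem the order of any subgroup divides 16; the divisors of 16 are 1, 2, 4, 8, 16.

Answer: 1, 2, 4, 8, 16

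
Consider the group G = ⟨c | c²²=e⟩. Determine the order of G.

G is generated by a single element, so G is cyclic. The relator gives c²² = e and no smaller power is forced to be e, so the 22 powers {c, e, c², c³, c⁴, c⁵, c⁶, c⁷, c⁸, c⁹, c²¹, c²⁰, c¹², c¹³, c¹¹, c¹⁰, c¹⁴, c¹⁵, c¹⁶, c¹⁷, c¹⁸, c¹⁹} are distinct. Hence |G| = 22.

Answer: 22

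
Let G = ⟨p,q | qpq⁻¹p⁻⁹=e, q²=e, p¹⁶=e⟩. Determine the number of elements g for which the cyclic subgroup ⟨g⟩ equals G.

⟨g⟩ = G would require ord(g) = |G| = 32, but the maximum element order in G is 16 < 32. So G is not cyclic and no single element generates it: the count is 0.

Answer: 0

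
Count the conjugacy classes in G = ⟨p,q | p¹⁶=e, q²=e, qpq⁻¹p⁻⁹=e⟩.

The conjugacy classes (representative and size) are:
  [e] (size 1), [p⁹] (size 2), [p²] (size 1), [p³] (size 2), [p⁴] (size 1), [p¹³] (size 2), [p⁶] (size 1), [p¹⁵] (size 2), [p⁸] (size 1), [p¹⁰] (size 1), [p¹²] (size 1), [p¹⁴] (size 1), [q] (size 2), [pq] (size 2), [p²q] (size 2), [p¹¹q] (size 2), [p⁴q] (size 2), [p¹³q] (size 2), [p¹⁴q] (size 2), [p¹⁵q] (size 2).
Class equation: 1 + 2 + 1 + 2 + 1 + 2 + 1 + 2 + 1 + 1 + 1 + 1 + 2 + 2 + 2 + 2 + 2 + 2 + 2 + 2 = 32 = |G|. So G has 20 conjugacy classes.

Answer: 20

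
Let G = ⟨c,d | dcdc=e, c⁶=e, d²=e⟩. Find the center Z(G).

An element z ∈ Z(G) iff z commutes with every generator.
For example c³ is central: (c³)·c = c⁴ = c·(c³); (c³)·d = c³d = d·(c³).
Whereas c ∉ Z(G) since c·d = cd ≠ c⁵d = d·c.
Checking each of the 12 elements this way gives Z(G) = {e, c³}, of order 2.

Answer: {e, c³}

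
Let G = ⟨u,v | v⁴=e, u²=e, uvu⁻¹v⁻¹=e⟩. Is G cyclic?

|G| = 8, but the maximum element order in G is 4 < 8. No single element generates all of G, so G is not cyclic.

Answer: No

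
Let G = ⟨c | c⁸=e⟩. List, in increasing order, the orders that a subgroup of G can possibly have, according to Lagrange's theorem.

|G| = 8 = 2³. By Lagrange's theorem the order of any subgroup divides 8; the divisors of 8 are 1, 2, 4, 8.

Answer: 1, 2, 4, 8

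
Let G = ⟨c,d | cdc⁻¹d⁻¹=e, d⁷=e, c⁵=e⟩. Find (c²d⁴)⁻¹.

The order of (c²d⁴) is 35 (smallest k with (c²d⁴)ᵏ = e), so (c²d⁴)⁻¹ = (c²d⁴)³⁴ = c³d³.
Check: (c²d⁴) · (c³d³) → (c²d⁴) · c³ = d⁴;   (d⁴) · d³ = e, giving e as required.

Answer: c³d³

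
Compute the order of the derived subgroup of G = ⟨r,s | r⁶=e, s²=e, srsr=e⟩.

G' = [G, G] is generated by all commutators. The generator-pair commutators are: [r, s] = r².
The subgroup they normally generate is {e, r², r⁴}, of order 3.
Check: |G/G'| = 12/3 = 4 is the order of the abelianisation.

Answer: 3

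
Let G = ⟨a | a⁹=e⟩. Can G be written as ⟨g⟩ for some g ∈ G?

|G| = 9. The element a has order 9 (its powers give 9 distinct elements), so ⟨a⟩ = G and G is cyclic.

Answer: Yes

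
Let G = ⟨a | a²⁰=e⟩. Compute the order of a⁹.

Compute successive powers until reaching e:
  (a⁹)¹ = a⁹, (a⁹)² = a¹⁸, (a⁹)³ = a⁷, (a⁹)⁴ = a¹⁶, (a⁹)⁵ = a⁵, (a⁹)⁶ = a¹⁴, (a⁹)⁷ = a³, (a⁹)⁸ = a¹², (a⁹)⁹ = a, (a⁹)¹⁰ = a¹⁰, (a⁹)¹¹ = a¹⁹, (a⁹)¹² = a⁸, (a⁹)¹³ = a¹⁷, (a⁹)¹⁴ = a⁶, (a⁹)¹⁵ = a¹⁵, (a⁹)¹⁶ = a⁴, (a⁹)¹⁷ = a¹³, (a⁹)¹⁸ = a², (a⁹)¹⁹ = a¹¹, (a⁹)²⁰ = e.
The smallest positive k with (a⁹)ᵏ = e is 20.

Answer: 20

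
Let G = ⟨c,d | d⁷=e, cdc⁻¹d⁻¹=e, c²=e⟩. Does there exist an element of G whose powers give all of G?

|G| = 14. The element cd has order 14 (its powers give 14 distinct elements), so ⟨cd⟩ = G and G is cyclic.

Answer: Yes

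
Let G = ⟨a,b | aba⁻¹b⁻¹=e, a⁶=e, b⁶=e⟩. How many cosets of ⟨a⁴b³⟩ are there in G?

First find ord(a⁴b³) by computing successive powers:
  (a⁴b³)¹ = a⁴b³, (a⁴b³)² = a², (a⁴b³)³ = b³, (a⁴b³)⁴ = a⁴, (a⁴b³)⁵ = a²b³, (a⁴b³)⁶ = e.
So |⟨a⁴b³⟩| = ord(a⁴b³) = 6. With |G| = 36, by Lagrange [G : ⟨a⁴b³⟩] = 36/6 = 6.

Answer: 6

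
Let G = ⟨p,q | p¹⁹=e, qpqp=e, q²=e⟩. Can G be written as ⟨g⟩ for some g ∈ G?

Every cyclic group is abelian. But p·q = pq while q·p = p¹⁸q, so p·q ≠ q·p and G is not abelian. Hence G is not cyclic.

Answer: No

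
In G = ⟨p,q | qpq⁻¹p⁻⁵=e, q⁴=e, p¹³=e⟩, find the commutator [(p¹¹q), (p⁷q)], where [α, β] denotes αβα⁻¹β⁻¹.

[(p¹¹q), (p⁷q)] = (p¹¹q)·(p⁷q)·(p¹¹q)⁻¹·(p⁷q)⁻¹.
  (p¹¹q) · (p⁷q) = p⁷q²
  (p⁷q²) · (p³q³) = p⁴q
  (p⁴q) · (p⁹q³) = p¹⁰

Answer: p¹⁰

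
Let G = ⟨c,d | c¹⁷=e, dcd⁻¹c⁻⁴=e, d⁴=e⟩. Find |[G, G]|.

G' = [G, G] is generated by all commutators. The generator-pair commutators are: [c, d] = c¹⁴.
The subgroup they normally generate is {e, c, c², c³, c⁴, c⁵, c⁶, c⁷, c⁸, c⁹, c¹⁰, c¹¹, c¹², c¹³, c¹⁴, c¹⁵, c¹⁶}, of order 17.
Check: |G/G'| = 68/17 = 4 is the order of the abelianisation.

Answer: 17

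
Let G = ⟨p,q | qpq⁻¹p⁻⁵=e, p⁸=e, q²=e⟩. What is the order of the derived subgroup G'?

G' = [G, G] is generated by all commutators. The generator-pair commutators are: [p, q] = p⁴.
The subgroup they normally generate is {e, p⁴}, of order 2.
Check: |G/G'| = 16/2 = 8 is the order of the abelianisation.

Answer: 2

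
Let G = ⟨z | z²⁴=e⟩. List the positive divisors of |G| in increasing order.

|G| = 24 = 2³ · 3. By Lagrange's theorem the order of any subgroup divides 24; the divisors of 24 are 1, 2, 3, 4, 6, 8, 12, 24.

Answer: 1, 2, 3, 4, 6, 8, 12, 24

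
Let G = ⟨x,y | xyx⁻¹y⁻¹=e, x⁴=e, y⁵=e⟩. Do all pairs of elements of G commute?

Each pair of generators commutes: x·y = xy = y·x. Since the generators pairwise commute, every element of G commutes with every other, so G is abelian.

Answer: Yes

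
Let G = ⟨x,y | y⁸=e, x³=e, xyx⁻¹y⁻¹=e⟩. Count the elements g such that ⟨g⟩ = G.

G is cyclic of order 24. An element generates G iff its order is 24, and a cyclic group of order 24 has exactly φ(24) = 8 such elements.

Answer: 8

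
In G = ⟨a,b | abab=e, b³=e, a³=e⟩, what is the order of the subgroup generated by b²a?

|⟨b²a⟩| equals the order of b²a. Compute successive powers until reaching e:
  (b²a)¹ = b²a, (b²a)² = a²b, (b²a)³ = e.
The smallest positive k with (b²a)ᵏ = e is 3, so |⟨b²a⟩| = 3.

Answer: 3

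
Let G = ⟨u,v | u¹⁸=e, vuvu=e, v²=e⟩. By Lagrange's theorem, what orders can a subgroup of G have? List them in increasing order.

|G| = 36 = 2² · 3². By Lagrange's theorem the order of any subgroup divides 36; the divisors of 36 are 1, 2, 3, 4, 6, 9, 12, 18, 36.

Answer: 1, 2, 3, 4, 6, 9, 12, 18, 36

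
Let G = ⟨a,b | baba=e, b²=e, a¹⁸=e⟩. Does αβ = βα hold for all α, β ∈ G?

a·b = ab but b·a = a¹⁷b, so a·b ≠ b·a and G is not abelian.

Answer: No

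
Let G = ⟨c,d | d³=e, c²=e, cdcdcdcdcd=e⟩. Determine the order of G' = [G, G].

G' = [G, G] is generated by all commutators. The generator-pair commutators are: [c, d] = cdcd².
The subgroup they normally generate is {e, c, d, d², cd, cdc, cdcd, cdcdc, d²cd²c, d²cd², d²c, cd², dc, dcd, dcdc, cd²cd²c, cd²cd², cd²c, d²cd, d²cdc, d²cdcd, dcd²cd², dcd²c, dcd², cdcd², cd²cd, cd²cdc, cd²cdcd, cdcd²cd², cdcd²c, d²cd²cd, cdcd²cd, cdcd²cdc, cdcd²cdcd, d²cd²cdcd², d²cd²cdc, d²cd²cdcd, d²cdcd²cd², d²cdcd²c, d²cdcd², dcdcd², dcd²cd, dcd²cdc, dcd²cdcd, dcdcd²cd², dcdcd²c, dcdcd²cd, cd²cdcd²cd², cd²cdcd²c, cd²cdcd², d²cdcd²cd, d²cdcd²cdc, dcd²cdcd²c, dcd²cdcd², cd²cdcd²cd, cd²cdcd²cdc, cdcd²cdcd²c, cdcd²cdcd², cdcd²cdcd²cd, dcd²cdcd²cd}, of order 60.
Check: |G/G'| = 60/60 = 1 is the order of the abelianisation.

Answer: 60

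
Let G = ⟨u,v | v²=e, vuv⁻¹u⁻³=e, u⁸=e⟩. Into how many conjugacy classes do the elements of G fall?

The conjugacy classes (representative and size) are:
  [e] (size 1), [u³] (size 2), [u²] (size 2), [u⁴] (size 1), [u⁵] (size 2), [u⁴v] (size 4), [uv] (size 4).
Class equation: 1 + 2 + 2 + 1 + 2 + 4 + 4 = 16 = |G|. So G has 7 conjugacy classes.

Answer: 7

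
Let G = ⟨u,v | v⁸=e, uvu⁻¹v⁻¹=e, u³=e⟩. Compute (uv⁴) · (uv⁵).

Compute (uv⁴) · (uv⁵) by multiplying left to right and reducing via the relations at each step:
  (uv⁴) · u = u²v⁴
  (u²v⁴) · v⁵ = u²v

Answer: u²v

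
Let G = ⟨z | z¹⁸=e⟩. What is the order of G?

G is generated by a single element, so G is cyclic. The relator gives z¹⁸ = e and no smaller power is forced to be e, so the 18 powers {e, z, z², z³, z⁴, z⁵, z⁶, z⁷, z⁸, z⁹, z¹², z¹³, z¹¹, z¹⁰, z¹⁴, z¹⁵, z¹⁶, z¹⁷} are distinct. Hence |G| = 18.

Answer: 18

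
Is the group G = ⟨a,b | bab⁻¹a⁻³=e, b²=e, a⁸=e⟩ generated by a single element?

Every cyclic group is abelian. But a·b = ab while b·a = a³b, so a·b ≠ b·a and G is not abelian. Hence G is not cyclic.

Answer: No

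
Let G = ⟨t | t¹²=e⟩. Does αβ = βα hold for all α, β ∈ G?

G has a single generator, so G is cyclic and hence abelian.

Answer: Yes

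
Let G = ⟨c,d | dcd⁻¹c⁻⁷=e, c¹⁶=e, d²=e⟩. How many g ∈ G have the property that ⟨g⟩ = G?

⟨g⟩ = G would require ord(g) = |G| = 32, but the maximum element order in G is 16 < 32. So G is not cyclic and no single element generates it: the count is 0.

Answer: 0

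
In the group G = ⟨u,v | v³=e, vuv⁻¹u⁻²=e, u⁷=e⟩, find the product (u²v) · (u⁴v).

Compute (u²v) · (u⁴v) by multiplying left to right and reducing via the relations at each step:
  (u²v) · u⁴ = u³v
  (u³v) · v = u³v²

Answer: u³v²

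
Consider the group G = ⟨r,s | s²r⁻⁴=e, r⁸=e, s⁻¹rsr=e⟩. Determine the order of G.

Enumerate words in the generators, reducing via the relations: the distinct elements are
  {e, r, s, rs, r², r³, r⁴, r⁵, r⁶, r⁷, r²s, r³s, s⁻¹, rs⁻¹, r²s⁻¹, r³s⁻¹}.
No further products give new elements, so |G| = 16.

Answer: 16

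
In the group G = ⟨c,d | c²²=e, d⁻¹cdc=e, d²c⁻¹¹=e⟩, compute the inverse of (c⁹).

The order of (c⁹) is 22 (smallest k with (c⁹)ᵏ = e), so (c⁹)⁻¹ = (c⁹)²¹ = c¹³.
Check: (c⁹) · (c¹³) → (c⁹) · c¹³ = e, giving e as required.

Answer: c¹³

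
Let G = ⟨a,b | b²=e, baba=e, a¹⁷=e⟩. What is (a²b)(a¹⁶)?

Compute (a²b) · (a¹⁶) by multiplying left to right and reducing via the relations at each step:
  (a²b) · a¹⁶ = a³b

Answer: a³b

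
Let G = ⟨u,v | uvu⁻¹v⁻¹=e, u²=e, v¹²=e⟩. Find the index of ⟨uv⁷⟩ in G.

First find ord(uv⁷) by computing successive powers:
  (uv⁷)¹ = uv⁷, (uv⁷)² = v², (uv⁷)³ = uv⁹, (uv⁷)⁴ = v⁴, (uv⁷)⁵ = uv¹¹, (uv⁷)⁶ = v⁶, (uv⁷)⁷ = uv, (uv⁷)⁸ = v⁸, (uv⁷)⁹ = uv³, (uv⁷)¹⁰ = v¹⁰, (uv⁷)¹¹ = uv⁵, (uv⁷)¹² = e.
So |⟨uv⁷⟩| = ord(uv⁷) = 12. With |G| = 24, by Lagrange [G : ⟨uv⁷⟩] = 24/12 = 2.

Answer: 2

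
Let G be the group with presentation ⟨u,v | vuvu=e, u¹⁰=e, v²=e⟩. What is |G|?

Enumerate words in the generators, reducing via the relations: the distinct elements are
  {e, u, v, uv, u², u³, u⁴, u⁵, u⁶, u⁷, u⁸, u⁹, u²v, u³v, u⁴v, u⁵v, u⁶v, u⁷v, u⁸v, u⁹v}.
No further products give new elements, so |G| = 20.

Answer: 20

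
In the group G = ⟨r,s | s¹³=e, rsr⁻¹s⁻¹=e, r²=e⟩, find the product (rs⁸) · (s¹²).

Compute (rs⁸) · (s¹²) by multiplying left to right and reducing via the relations at each step:
  (rs⁸) · s¹² = rs⁷

Answer: rs⁷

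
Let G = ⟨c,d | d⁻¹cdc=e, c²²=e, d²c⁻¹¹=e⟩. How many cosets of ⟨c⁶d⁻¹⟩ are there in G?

First find ord(c⁶d⁻¹) by computing successive powers:
  (c⁶d⁻¹)¹ = c⁶d⁻¹, (c⁶d⁻¹)² = c¹¹, (c⁶d⁻¹)³ = c⁶d, (c⁶d⁻¹)⁴ = e.
So |⟨c⁶d⁻¹⟩| = ord(c⁶d⁻¹) = 4. With |G| = 44, by Lagrange [G : ⟨c⁶d⁻¹⟩] = 44/4 = 11.

Answer: 11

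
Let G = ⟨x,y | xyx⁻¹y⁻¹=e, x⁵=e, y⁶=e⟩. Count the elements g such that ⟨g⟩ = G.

G is cyclic of order 30. An element generates G iff its order is 30, and a cyclic group of order 30 has exactly φ(30) = 8 such elements.

Answer: 8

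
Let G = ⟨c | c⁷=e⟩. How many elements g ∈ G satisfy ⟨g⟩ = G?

G is cyclic of order 7. An element generates G iff its order is 7, and a cyclic group of order 7 has exactly φ(7) = 6 such elements.

Answer: 6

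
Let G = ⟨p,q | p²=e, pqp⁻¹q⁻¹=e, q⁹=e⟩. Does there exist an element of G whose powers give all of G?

|G| = 18. The element pq has order 18 (its powers give 18 distinct elements), so ⟨pq⟩ = G and G is cyclic.

Answer: Yes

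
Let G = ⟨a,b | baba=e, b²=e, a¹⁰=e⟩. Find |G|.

Enumerate words in the generators, reducing via the relations: the distinct elements are
  {a, b, e, ab, a², a³, a⁴, a⁵, a⁶, a⁷, a⁸, a⁹, a²b, a³b, a⁴b, a⁵b, a⁶b, a⁷b, a⁸b, a⁹b}.
No further products give new elements, so |G| = 20.

Answer: 20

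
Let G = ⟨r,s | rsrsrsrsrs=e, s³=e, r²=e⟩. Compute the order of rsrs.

Compute successive powers until reaching e:
  (rsrs)¹ = rsrs, (rsrs)² = s²r, (rsrs)³ = rs, (rsrs)⁴ = s²rs²r, (rsrs)⁵ = e.
The smallest positive k with (rsrs)ᵏ = e is 5.

Answer: 5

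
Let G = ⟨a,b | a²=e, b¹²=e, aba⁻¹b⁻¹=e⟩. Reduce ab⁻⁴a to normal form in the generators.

Multiply left to right, reducing at each step:
  a · b⁻⁴ = ab⁸
  (ab⁸) · a = b⁸

Answer: b⁸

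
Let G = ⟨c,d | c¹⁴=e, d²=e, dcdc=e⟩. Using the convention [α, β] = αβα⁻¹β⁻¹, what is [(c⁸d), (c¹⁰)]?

[(c⁸d), (c¹⁰)] = (c⁸d)·(c¹⁰)·(c⁸d)⁻¹·(c¹⁰)⁻¹.
  (c⁸d) · (c¹⁰) = c¹²d
  (c¹²d) · (c⁸d) = c⁴
  (c⁴) · (c⁴) = c⁸

Answer: c⁸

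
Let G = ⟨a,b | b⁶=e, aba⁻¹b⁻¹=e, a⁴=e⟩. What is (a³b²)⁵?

Compute successive powers of (a³b²), reducing at each step:
  (a³b²)²: (a³b²) · a³ = a²b²;   (a²b²) · b² = a²b⁴
  (a³b²)³: (a²b⁴) · a³ = ab⁴;   (ab⁴) · b² = a
  (a³b²)⁴: a · a³ = e;   e · b² = b²
  (a³b²)⁵: (b²) · a³ = a³b²;   (a³b²) · b² = a³b⁴

Answer: a³b⁴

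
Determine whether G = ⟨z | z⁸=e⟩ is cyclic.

|G| = 8. The element z has order 8 (its powers give 8 distinct elements), so ⟨z⟩ = G and G is cyclic.

Answer: Yes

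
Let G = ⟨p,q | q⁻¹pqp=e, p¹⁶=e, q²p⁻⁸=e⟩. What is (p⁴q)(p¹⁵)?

Compute (p⁴q) · (p¹⁵) by multiplying left to right and reducing via the relations at each step:
  (p⁴q) · p¹⁵ = p⁵q

Answer: p⁵q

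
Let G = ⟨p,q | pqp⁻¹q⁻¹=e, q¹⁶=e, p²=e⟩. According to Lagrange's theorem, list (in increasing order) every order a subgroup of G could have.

|G| = 32 = 2⁵. By Lagrange's theorem the order of any subgroup divides 32; the divisors of 32 are 1, 2, 4, 8, 16, 32.

Answer: 1, 2, 4, 8, 16, 32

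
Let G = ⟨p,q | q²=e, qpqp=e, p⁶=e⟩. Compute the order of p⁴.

Compute successive powers until reaching e:
  (p⁴)¹ = p⁴, (p⁴)² = p², (p⁴)³ = e.
The smallest positive k with (p⁴)ᵏ = e is 3.

Answer: 3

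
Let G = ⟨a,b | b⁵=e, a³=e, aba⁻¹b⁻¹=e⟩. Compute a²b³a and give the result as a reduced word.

Multiply left to right, reducing at each step:
  (a²) · b³ = a²b³
  (a²b³) · a = b³

Answer: b³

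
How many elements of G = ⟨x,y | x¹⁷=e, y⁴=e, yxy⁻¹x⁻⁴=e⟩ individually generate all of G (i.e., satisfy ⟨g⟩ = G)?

⟨g⟩ = G would require ord(g) = |G| = 68, but the maximum element order in G is 17 < 68. So G is not cyclic and no single element generates it: the count is 0.

Answer: 0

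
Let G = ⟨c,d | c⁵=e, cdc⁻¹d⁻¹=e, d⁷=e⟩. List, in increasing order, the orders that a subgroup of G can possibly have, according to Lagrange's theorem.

|G| = 35 = 5 · 7. By Lagrange's theorem the order of any subgroup divides 35; the divisors of 35 are 1, 5, 7, 35.

Answer: 1, 5, 7, 35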